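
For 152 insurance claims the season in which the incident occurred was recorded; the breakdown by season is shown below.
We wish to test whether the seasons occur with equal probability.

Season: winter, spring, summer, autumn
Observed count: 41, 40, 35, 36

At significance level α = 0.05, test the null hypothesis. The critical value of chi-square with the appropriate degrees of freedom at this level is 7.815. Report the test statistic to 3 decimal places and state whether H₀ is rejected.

0.684; do not reject

Expected count for each of the 4 categories: 152/4 = 38.
winter: (41 − 38)²/38 = 9/38 = 0.2368
spring: (40 − 38)²/38 = 4/38 = 0.1053
summer: (35 − 38)²/38 = 9/38 = 0.2368
autumn: (36 − 38)²/38 = 4/38 = 0.1053
Sum = 0.684
df = 3. Since 0.684 < 7.815, we do not reject H₀.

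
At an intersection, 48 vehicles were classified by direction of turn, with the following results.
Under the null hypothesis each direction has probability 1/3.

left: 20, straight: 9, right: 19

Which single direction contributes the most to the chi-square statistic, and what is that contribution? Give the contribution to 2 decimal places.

Expected count for each of the 3 categories: 48/3 = 16.
left: (20 − 16)²/16 = 16/16 = 1.000
straight: (9 − 16)²/16 = 49/16 = 3.063
right: (19 − 16)²/16 = 9/16 = 0.563
The largest term is for straight: 3.06.

straight, 3.06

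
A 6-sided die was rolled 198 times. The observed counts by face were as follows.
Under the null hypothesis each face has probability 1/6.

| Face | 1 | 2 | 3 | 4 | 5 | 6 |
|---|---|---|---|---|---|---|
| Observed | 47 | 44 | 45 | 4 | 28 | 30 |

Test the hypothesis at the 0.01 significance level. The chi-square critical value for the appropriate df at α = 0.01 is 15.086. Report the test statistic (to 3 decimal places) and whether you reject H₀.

Under H₀ each category has probability 1/6, so each expected count is 198/6 = 33.
χ² = (47−33)²/33 + (44−33)²/33 + (45−33)²/33 + (4−33)²/33 + (28−33)²/33 + (30−33)²/33
   = 5.9394 + 3.6667 + 4.3636 + 25.4848 + 0.7576 + 0.2727
Sum = 40.485
df = 5. Since 40.485 > 15.086, we reject H₀.

40.485; reject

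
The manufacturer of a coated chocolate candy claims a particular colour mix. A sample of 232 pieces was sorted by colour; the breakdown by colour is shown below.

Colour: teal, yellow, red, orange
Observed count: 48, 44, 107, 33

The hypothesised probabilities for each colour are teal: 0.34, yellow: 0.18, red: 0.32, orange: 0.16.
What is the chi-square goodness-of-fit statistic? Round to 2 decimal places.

27.12

Expected counts E_i = n·p_i: 232×0.34 = 78.88, 232×0.18 = 41.76, 232×0.32 = 74.24, 232×0.16 = 37.12.
χ² = (48−78.88)²/78.88 + (44−41.76)²/41.76 + (107−74.24)²/74.24 + (33−37.12)²/37.12
   = 12.089 + 0.120 + 14.456 + 0.457
Sum = 27.12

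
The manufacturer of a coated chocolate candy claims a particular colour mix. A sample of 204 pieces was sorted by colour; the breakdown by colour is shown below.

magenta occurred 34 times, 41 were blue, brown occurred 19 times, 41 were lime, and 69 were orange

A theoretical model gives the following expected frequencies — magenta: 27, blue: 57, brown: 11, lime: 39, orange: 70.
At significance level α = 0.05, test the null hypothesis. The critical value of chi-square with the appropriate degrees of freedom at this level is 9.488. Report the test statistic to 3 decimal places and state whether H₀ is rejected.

12.241; reject

cat          O        E   (O−E)²/E
magenta     34       27     1.8148
blue        41       57     4.4912
brown       19       11     5.8182
lime        41       39     0.1026
orange      69       70     0.0143
Sum = 12.241
df = 4. Since 12.241 > 9.488, we reject H₀.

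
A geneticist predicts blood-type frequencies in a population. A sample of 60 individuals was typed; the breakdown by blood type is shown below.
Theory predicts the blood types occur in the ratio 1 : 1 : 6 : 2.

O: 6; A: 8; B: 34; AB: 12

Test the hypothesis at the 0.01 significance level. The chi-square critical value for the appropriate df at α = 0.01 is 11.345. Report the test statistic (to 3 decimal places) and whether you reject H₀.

0.778; do not reject

Ratio total = 10. Expected counts: 60×1/10 = 6, 60×1/10 = 6, 60×6/10 = 36, 60×2/10 = 12.
O: (6 − 6)²/6 = 0/6 = 0.0000
A: (8 − 6)²/6 = 4/6 = 0.6667
B: (34 − 36)²/36 = 4/36 = 0.1111
AB: (12 − 12)²/12 = 0/12 = 0.0000
Sum = 0.778
df = 3. Since 0.778 < 11.345, we do not reject H₀.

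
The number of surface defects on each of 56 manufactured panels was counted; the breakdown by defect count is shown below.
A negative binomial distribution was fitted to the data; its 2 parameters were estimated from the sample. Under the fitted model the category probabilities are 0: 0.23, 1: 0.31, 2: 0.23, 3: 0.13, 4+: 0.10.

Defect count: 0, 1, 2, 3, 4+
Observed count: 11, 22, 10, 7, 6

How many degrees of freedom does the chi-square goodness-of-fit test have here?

2

There are k = 5 categories and 2 parameters estimated from the data, so df = 5 − 1 − 2 = 2.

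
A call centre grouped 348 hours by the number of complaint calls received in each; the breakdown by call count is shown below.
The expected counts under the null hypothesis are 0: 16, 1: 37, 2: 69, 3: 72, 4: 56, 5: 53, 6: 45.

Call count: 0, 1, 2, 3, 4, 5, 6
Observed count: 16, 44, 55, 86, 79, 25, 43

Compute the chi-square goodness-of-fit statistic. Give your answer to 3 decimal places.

χ² = (16−16)²/16 + (44−37)²/37 + (55−69)²/69 + (86−72)²/72 + (79−56)²/56 + (25−53)²/53 + (43−45)²/45
   = 0.0000 + 1.3243 + 2.8406 + 2.7222 + 9.4464 + 14.7925 + 0.0889
Sum = 31.215

31.215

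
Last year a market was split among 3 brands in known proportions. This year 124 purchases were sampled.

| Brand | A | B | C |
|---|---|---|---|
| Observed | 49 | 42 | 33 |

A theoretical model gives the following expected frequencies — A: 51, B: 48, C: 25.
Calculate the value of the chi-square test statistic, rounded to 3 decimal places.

χ² = (49−51)²/51 + (42−48)²/48 + (33−25)²/25
   = 0.0784 + 0.7500 + 2.5600
Sum = 3.388

3.388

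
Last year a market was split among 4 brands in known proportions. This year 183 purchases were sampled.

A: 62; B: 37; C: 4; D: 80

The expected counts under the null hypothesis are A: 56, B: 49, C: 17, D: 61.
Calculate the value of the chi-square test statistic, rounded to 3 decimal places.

19.441

cat         O        E   (O−E)²/E
A          62       56     0.6429
B          37       49     2.9388
C           4       17     9.9412
D          80       61     5.9180
Sum = 19.441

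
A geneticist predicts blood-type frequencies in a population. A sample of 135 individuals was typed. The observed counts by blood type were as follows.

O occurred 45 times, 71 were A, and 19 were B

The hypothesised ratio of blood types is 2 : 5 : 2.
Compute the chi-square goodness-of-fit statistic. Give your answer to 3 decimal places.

Ratio total = 9. Expected counts: 135×2/9 = 30, 135×5/9 = 75, 135×2/9 = 30.
χ² = (45−30)²/30 + (71−75)²/75 + (19−30)²/30
   = 7.5000 + 0.2133 + 4.0333
Sum = 11.747

11.747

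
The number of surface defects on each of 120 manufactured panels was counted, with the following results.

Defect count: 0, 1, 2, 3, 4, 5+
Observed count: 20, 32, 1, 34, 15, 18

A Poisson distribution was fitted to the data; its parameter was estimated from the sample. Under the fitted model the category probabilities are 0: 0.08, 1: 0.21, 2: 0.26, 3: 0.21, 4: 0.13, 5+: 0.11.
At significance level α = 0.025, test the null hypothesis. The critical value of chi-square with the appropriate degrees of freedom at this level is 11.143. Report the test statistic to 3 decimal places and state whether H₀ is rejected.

Expected counts E_i = n·p_i: 120×0.08 = 9.6, 120×0.21 = 25.2, 120×0.26 = 31.2, 120×0.21 = 25.2, 120×0.13 = 15.6, 120×0.11 = 13.2.
0: (20 − 9.6)²/9.6 = 108.16/9.6 = 11.2667
1: (32 − 25.2)²/25.2 = 46.24/25.2 = 1.8349
2: (1 − 31.2)²/31.2 = 912.04/31.2 = 29.2321
3: (34 − 25.2)²/25.2 = 77.44/25.2 = 3.0730
4: (15 − 15.6)²/15.6 = 0.36/15.6 = 0.0231
5+: (18 − 13.2)²/13.2 = 23.04/13.2 = 1.7455
Sum = 47.175
df = 4. Since 47.175 > 11.143, we reject H₀.

47.175; reject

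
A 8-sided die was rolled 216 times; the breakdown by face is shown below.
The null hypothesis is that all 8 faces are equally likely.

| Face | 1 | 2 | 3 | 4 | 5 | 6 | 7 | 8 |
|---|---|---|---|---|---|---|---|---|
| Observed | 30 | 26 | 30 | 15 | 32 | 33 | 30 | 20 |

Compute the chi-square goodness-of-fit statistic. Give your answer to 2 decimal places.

Expected count for each of the 8 categories: 216/8 = 27.
1: (30 − 27)²/27 = 9/27 = 0.333
2: (26 − 27)²/27 = 1/27 = 0.037
3: (30 − 27)²/27 = 9/27 = 0.333
4: (15 − 27)²/27 = 144/27 = 5.333
5: (32 − 27)²/27 = 25/27 = 0.926
6: (33 − 27)²/27 = 36/27 = 1.333
7: (30 − 27)²/27 = 9/27 = 0.333
8: (20 − 27)²/27 = 49/27 = 1.815
Sum = 10.44

10.44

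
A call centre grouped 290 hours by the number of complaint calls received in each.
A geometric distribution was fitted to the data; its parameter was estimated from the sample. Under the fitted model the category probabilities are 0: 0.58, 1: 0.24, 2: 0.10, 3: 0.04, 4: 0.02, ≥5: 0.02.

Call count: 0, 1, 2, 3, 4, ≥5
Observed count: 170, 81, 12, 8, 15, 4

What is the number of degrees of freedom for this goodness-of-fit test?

There are k = 6 categories and 1 parameter estimated from the data, so df = 6 − 1 − 1 = 4.

4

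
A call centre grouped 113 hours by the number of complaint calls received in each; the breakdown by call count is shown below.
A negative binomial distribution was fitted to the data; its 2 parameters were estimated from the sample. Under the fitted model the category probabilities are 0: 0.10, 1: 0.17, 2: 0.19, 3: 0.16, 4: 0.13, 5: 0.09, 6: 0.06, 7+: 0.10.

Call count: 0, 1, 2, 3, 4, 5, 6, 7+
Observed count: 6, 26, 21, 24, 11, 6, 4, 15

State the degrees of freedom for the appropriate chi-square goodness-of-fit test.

There are k = 8 categories and 2 parameters estimated from the data, so df = 8 − 1 − 2 = 5.

5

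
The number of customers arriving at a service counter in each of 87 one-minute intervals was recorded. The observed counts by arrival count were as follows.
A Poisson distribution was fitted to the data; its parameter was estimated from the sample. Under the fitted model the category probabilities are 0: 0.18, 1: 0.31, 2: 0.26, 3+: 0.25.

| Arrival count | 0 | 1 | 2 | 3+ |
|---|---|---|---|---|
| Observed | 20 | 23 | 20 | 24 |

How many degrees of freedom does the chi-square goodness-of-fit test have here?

2

There are k = 4 categories and 1 parameter estimated from the data, so df = 4 − 1 − 1 = 2.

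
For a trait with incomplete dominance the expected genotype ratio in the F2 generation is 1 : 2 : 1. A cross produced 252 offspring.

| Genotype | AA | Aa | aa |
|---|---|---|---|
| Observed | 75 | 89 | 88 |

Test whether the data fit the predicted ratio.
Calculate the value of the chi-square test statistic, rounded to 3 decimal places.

Ratio total = 4. Expected counts: 252×1/4 = 63, 252×2/4 = 126, 252×1/4 = 63.
AA: (75 − 63)²/63 = 144/63 = 2.2857
Aa: (89 − 126)²/126 = 1369/126 = 10.8651
aa: (88 − 63)²/63 = 625/63 = 9.9206
Sum = 23.071

23.071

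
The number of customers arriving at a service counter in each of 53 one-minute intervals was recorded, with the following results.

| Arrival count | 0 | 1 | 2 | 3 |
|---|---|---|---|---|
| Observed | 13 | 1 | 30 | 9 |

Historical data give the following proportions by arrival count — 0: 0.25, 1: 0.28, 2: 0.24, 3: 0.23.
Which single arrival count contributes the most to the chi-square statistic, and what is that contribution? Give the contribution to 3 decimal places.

2, 23.475

Expected counts E_i = n·p_i: 53×0.25 = 13.25, 53×0.28 = 14.84, 53×0.24 = 12.72, 53×0.23 = 12.19.
cat         O        E   (O−E)²/E
0          13    13.25     0.0047
1           1    14.84    12.9074
2          30    12.72    23.4747
3           9    12.19     0.8348
The largest term is for 2: 23.475.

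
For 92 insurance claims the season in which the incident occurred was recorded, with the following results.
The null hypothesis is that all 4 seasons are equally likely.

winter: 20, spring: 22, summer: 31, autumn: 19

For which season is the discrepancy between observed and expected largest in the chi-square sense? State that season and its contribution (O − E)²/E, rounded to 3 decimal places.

summer, 2.783

Expected count for each of the 4 categories: 92/4 = 23.
χ² = (20−23)²/23 + (22−23)²/23 + (31−23)²/23 + (19−23)²/23
   = 0.3913 + 0.0435 + 2.7826 + 0.6957
The largest term is for summer: 2.783.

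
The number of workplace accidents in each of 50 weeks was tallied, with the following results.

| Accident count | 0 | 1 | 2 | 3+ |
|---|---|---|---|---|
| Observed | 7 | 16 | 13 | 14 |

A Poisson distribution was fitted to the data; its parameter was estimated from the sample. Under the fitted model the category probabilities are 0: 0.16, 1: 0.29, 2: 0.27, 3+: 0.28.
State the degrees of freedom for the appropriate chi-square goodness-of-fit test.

There are k = 4 categories and 1 parameter estimated from the data, so df = 4 − 1 − 1 = 2.

2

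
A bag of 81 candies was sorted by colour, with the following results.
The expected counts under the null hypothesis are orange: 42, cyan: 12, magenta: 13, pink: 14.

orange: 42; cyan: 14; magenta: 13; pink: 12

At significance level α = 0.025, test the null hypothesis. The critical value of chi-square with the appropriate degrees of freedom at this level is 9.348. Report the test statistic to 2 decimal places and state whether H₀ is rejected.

0.62; do not reject

χ² = (42−42)²/42 + (14−12)²/12 + (13−13)²/13 + (12−14)²/14
   = 0.000 + 0.333 + 0.000 + 0.286
Sum = 0.62
df = 3. Since 0.62 < 9.348, we do not reject H₀.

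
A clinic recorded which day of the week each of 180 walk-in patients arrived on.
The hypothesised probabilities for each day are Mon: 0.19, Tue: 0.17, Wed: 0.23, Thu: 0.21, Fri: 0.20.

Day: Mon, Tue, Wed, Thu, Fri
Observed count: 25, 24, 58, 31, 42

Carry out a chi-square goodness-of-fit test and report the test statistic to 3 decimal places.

Expected counts E_i = n·p_i: 180×0.19 = 34.2, 180×0.17 = 30.6, 180×0.23 = 41.4, 180×0.21 = 37.8, 180×0.20 = 36.
cat         O        E   (O−E)²/E
Mon        25     34.2     2.4749
Tue        24     30.6     1.4235
Wed        58     41.4     6.6560
Thu        31     37.8     1.2233
Fri        42       36     1.0000
Sum = 12.778

12.778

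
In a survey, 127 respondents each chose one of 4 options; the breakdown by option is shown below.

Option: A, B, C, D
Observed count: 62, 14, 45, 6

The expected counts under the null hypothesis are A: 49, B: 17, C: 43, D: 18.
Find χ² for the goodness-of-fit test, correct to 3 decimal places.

χ² = (62−49)²/49 + (14−17)²/17 + (45−43)²/43 + (6−18)²/18
   = 3.4490 + 0.5294 + 0.0930 + 8.0000
Sum = 12.071

12.071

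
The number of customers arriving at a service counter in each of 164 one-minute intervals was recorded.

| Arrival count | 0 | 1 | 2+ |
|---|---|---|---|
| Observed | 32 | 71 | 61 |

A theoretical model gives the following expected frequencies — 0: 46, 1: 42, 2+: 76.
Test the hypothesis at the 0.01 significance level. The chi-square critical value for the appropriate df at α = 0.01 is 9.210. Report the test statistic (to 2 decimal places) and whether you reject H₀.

χ² = (32−46)²/46 + (71−42)²/42 + (61−76)²/76
   = 4.261 + 20.024 + 2.961
Sum = 27.25
df = 2. Since 27.25 > 9.210, we reject H₀.

27.25; reject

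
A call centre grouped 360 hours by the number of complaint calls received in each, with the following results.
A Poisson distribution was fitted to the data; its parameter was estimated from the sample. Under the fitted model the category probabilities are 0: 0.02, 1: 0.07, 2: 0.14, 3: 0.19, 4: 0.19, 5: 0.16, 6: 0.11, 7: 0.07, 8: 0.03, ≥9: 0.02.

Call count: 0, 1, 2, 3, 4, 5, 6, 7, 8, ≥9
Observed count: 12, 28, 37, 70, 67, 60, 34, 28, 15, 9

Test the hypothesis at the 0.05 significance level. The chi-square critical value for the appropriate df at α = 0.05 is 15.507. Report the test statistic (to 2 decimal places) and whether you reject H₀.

Expected counts E_i = n·p_i: 360×0.02 = 7.2, 360×0.07 = 25.2, 360×0.14 = 50.4, 360×0.19 = 68.4, 360×0.19 = 68.4, 360×0.16 = 57.6, 360×0.11 = 39.6, 360×0.07 = 25.2, 360×0.03 = 10.8, 360×0.02 = 7.2.
cat         O        E   (O−E)²/E
0          12      7.2      3.200
1          28     25.2      0.311
2          37     50.4      3.563
3          70     68.4      0.037
4          67     68.4      0.029
5          60     57.6      0.100
6          34     39.6      0.792
7          28     25.2      0.311
8          15     10.8      1.633
≥9          9      7.2      0.450
Sum = 10.43
df = 8. Since 10.43 < 15.507, we do not reject H₀.

10.43; do not reject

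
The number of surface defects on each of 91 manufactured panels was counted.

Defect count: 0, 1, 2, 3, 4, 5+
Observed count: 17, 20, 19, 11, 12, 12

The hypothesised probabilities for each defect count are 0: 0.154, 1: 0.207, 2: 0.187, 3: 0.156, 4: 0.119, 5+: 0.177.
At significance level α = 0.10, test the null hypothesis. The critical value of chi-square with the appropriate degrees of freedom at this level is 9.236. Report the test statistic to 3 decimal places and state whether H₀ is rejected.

Expected counts E_i = n·p_i: 91×0.154 = 14.014, 91×0.207 = 18.837, 91×0.187 = 17.017, 91×0.156 = 14.196, 91×0.119 = 10.829, 91×0.177 = 16.107.
χ² = (17−14.014)²/14.014 + (20−18.837)²/18.837 + (19−17.017)²/17.017 + (11−14.196)²/14.196 + (12−10.829)²/10.829 + (12−16.107)²/16.107
   = 0.6362 + 0.0718 + 0.2311 + 0.7195 + 0.1266 + 1.0472
Sum = 2.832
df = 5. Since 2.832 < 9.236, we do not reject H₀.

2.832; do not reject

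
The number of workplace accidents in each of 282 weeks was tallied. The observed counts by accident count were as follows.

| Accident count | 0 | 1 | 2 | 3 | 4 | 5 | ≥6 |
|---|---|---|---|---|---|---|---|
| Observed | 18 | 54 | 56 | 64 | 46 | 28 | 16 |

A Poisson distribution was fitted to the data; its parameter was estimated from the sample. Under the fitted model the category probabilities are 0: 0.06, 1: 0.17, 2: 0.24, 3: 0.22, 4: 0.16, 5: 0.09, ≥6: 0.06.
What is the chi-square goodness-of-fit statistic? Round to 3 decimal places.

Expected counts E_i = n·p_i: 282×0.06 = 16.92, 282×0.17 = 47.94, 282×0.24 = 67.68, 282×0.22 = 62.04, 282×0.16 = 45.12, 282×0.09 = 25.38, 282×0.06 = 16.92.
χ² = (18−16.92)²/16.92 + (54−47.94)²/47.94 + (56−67.68)²/67.68 + (64−62.04)²/62.04 + (46−45.12)²/45.12 + (28−25.38)²/25.38 + (16−16.92)²/16.92
   = 0.0689 + 0.7660 + 2.0157 + 0.0619 + 0.0172 + 0.2705 + 0.0500
Sum = 3.250

3.250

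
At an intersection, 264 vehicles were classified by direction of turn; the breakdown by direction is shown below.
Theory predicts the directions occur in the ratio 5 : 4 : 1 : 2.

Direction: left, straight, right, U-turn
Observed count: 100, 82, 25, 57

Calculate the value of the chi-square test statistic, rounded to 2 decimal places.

Ratio total = 12. Expected counts: 264×5/12 = 110, 264×4/12 = 88, 264×1/12 = 22, 264×2/12 = 44.
left: (100 − 110)²/110 = 100/110 = 0.909
straight: (82 − 88)²/88 = 36/88 = 0.409
right: (25 − 22)²/22 = 9/22 = 0.409
U-turn: (57 − 44)²/44 = 169/44 = 3.841
Sum = 5.57

5.57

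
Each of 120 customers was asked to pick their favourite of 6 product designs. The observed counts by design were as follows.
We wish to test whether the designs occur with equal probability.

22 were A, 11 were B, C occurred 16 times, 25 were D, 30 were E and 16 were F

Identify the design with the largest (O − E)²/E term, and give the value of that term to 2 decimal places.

E, 5.00

Under H₀ each category has probability 1/6, so each expected count is 120/6 = 20.
χ² = (22−20)²/20 + (11−20)²/20 + (16−20)²/20 + (25−20)²/20 + (30−20)²/20 + (16−20)²/20
   = 0.200 + 4.050 + 0.800 + 1.250 + 5.000 + 0.800
The largest term is for E: 5.00.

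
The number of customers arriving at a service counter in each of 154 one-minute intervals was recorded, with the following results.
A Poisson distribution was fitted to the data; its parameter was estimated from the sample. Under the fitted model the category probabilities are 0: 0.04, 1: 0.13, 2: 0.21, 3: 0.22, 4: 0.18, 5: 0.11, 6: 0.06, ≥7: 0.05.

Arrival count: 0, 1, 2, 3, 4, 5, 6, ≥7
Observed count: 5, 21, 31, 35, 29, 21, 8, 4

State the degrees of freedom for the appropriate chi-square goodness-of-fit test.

There are k = 8 categories and 1 parameter estimated from the data, so df = 8 − 1 − 1 = 6.

6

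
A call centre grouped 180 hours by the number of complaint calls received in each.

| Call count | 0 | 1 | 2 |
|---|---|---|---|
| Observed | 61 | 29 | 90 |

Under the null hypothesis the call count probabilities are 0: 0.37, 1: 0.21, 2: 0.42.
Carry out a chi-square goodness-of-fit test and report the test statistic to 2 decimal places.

5.26

Expected counts E_i = n·p_i: 180×0.37 = 66.6, 180×0.21 = 37.8, 180×0.42 = 75.6.
cat         O        E   (O−E)²/E
0          61     66.6      0.471
1          29     37.8      2.049
2          90     75.6      2.743
Sum = 5.26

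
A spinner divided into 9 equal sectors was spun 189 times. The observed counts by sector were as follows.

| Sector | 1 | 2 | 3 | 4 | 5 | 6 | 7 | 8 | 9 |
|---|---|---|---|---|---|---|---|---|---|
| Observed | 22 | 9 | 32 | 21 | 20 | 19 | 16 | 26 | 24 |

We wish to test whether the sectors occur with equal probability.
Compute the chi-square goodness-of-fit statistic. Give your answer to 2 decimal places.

Expected count for each of the 9 categories: 189/9 = 21.
cat         O        E   (O−E)²/E
1          22       21      0.048
2           9       21      6.857
3          32       21      5.762
4          21       21      0.000
5          20       21      0.048
6          19       21      0.190
7          16       21      1.190
8          26       21      1.190
9          24       21      0.429
Sum = 15.71

15.71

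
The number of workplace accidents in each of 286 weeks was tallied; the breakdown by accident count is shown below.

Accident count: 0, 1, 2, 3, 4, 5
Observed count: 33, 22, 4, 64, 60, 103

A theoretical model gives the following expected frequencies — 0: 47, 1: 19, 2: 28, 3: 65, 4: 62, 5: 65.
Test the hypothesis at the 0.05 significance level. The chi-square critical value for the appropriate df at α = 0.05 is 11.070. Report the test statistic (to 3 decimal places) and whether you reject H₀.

47.511; reject

cat         O        E   (O−E)²/E
0          33       47     4.1702
1          22       19     0.4737
2           4       28    20.5714
3          64       65     0.0154
4          60       62     0.0645
5         103       65    22.2154
Sum = 47.511
df = 5. Since 47.511 > 11.070, we reject H₀.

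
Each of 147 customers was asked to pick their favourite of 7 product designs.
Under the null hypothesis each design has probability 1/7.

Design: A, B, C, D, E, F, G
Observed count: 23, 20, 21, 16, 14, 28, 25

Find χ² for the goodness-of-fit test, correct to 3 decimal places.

Under H₀ each category has probability 1/7, so each expected count is 147/7 = 21.
A: (23 − 21)²/21 = 4/21 = 0.1905
B: (20 − 21)²/21 = 1/21 = 0.0476
C: (21 − 21)²/21 = 0/21 = 0.0000
D: (16 − 21)²/21 = 25/21 = 1.1905
E: (14 − 21)²/21 = 49/21 = 2.3333
F: (28 − 21)²/21 = 49/21 = 2.3333
G: (25 − 21)²/21 = 16/21 = 0.7619
Sum = 6.857

6.857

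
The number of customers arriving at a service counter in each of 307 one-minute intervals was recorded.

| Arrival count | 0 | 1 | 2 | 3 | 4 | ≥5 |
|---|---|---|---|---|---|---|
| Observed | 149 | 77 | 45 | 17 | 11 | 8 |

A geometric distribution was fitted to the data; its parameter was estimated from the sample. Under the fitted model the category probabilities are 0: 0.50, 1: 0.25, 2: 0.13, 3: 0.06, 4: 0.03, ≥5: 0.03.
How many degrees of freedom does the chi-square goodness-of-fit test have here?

There are k = 6 categories and 1 parameter estimated from the data, so df = 6 − 1 − 1 = 4.

4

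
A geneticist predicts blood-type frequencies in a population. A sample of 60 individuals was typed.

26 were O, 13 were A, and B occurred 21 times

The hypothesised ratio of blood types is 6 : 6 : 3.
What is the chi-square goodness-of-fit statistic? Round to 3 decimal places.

Ratio total = 15. Expected counts: 60×6/15 = 24, 60×6/15 = 24, 60×3/15 = 12.
O: (26 − 24)²/24 = 4/24 = 0.1667
A: (13 − 24)²/24 = 121/24 = 5.0417
B: (21 − 12)²/12 = 81/12 = 6.7500
Sum = 11.958

11.958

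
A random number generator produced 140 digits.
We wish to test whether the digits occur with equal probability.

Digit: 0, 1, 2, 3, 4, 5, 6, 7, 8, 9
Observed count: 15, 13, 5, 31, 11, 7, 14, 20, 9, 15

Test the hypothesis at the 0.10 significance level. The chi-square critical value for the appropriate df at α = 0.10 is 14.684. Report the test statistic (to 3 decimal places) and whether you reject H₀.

Under H₀ each category has probability 1/10, so each expected count is 140/10 = 14.
χ² = (15−14)²/14 + (13−14)²/14 + (5−14)²/14 + (31−14)²/14 + (11−14)²/14 + (7−14)²/14 + (14−14)²/14 + (20−14)²/14 + (9−14)²/14 + (15−14)²/14
   = 0.0714 + 0.0714 + 5.7857 + 20.6429 + 0.6429 + 3.5000 + 0.0000 + 2.5714 + 1.7857 + 0.0714
Sum = 35.143
df = 9. Since 35.143 > 14.684, we reject H₀.

35.143; reject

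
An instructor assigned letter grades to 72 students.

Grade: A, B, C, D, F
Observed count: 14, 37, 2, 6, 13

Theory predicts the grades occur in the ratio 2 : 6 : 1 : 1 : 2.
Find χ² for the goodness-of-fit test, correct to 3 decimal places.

3.111

Ratio total = 12. Expected counts: 72×2/12 = 12, 72×6/12 = 36, 72×1/12 = 6, 72×1/12 = 6, 72×2/12 = 12.
cat         O        E   (O−E)²/E
A          14       12     0.3333
B          37       36     0.0278
C           2        6     2.6667
D           6        6     0.0000
F          13       12     0.0833
Sum = 3.111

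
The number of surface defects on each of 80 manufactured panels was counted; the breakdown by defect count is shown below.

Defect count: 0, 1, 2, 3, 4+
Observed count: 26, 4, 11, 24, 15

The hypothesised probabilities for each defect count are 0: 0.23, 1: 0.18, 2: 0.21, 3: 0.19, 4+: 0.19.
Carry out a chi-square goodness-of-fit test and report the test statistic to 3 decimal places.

Expected counts E_i = n·p_i: 80×0.23 = 18.4, 80×0.18 = 14.4, 80×0.21 = 16.8, 80×0.19 = 15.2, 80×0.19 = 15.2.
0: (26 − 18.4)²/18.4 = 57.76/18.4 = 3.1391
1: (4 − 14.4)²/14.4 = 108.16/14.4 = 7.5111
2: (11 − 16.8)²/16.8 = 33.64/16.8 = 2.0024
3: (24 − 15.2)²/15.2 = 77.44/15.2 = 5.0947
4+: (15 − 15.2)²/15.2 = 0.04/15.2 = 0.0026
Sum = 17.750

17.750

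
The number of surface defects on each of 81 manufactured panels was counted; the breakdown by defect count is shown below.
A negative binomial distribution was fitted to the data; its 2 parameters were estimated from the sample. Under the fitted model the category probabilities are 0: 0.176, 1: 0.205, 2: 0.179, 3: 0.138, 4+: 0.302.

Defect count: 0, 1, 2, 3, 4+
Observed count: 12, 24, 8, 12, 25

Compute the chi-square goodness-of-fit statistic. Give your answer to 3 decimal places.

6.636

Expected counts E_i = n·p_i: 81×0.176 = 14.256, 81×0.205 = 16.605, 81×0.179 = 14.499, 81×0.138 = 11.178, 81×0.302 = 24.462.
cat         O        E   (O−E)²/E
0          12   14.256     0.3570
1          24   16.605     3.2933
2           8   14.499     2.9131
3          12   11.178     0.0604
4+         25   24.462     0.0118
Sum = 6.636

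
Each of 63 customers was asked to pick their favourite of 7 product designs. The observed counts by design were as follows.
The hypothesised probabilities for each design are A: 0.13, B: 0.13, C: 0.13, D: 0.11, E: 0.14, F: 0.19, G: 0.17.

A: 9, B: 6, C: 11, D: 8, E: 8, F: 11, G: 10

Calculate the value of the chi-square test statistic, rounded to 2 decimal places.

Expected counts E_i = n·p_i: 63×0.13 = 8.19, 63×0.13 = 8.19, 63×0.13 = 8.19, 63×0.11 = 6.93, 63×0.14 = 8.82, 63×0.19 = 11.97, 63×0.17 = 10.71.
cat         O        E   (O−E)²/E
A           9     8.19      0.080
B           6     8.19      0.586
C          11     8.19      0.964
D           8     6.93      0.165
E           8     8.82      0.076
F          11    11.97      0.079
G          10    10.71      0.047
Sum = 2.00

2.00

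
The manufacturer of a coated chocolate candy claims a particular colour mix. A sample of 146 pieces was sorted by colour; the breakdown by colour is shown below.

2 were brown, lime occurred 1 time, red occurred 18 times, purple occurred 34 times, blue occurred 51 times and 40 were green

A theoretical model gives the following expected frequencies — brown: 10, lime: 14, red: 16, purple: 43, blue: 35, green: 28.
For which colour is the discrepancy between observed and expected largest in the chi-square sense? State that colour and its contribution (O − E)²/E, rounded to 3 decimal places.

brown: (2 − 10)²/10 = 64/10 = 6.4000
lime: (1 − 14)²/14 = 169/14 = 12.0714
red: (18 − 16)²/16 = 4/16 = 0.2500
purple: (34 − 43)²/43 = 81/43 = 1.8837
blue: (51 − 35)²/35 = 256/35 = 7.3143
green: (40 − 28)²/28 = 144/28 = 5.1429
The largest term is for lime: 12.071.

lime, 12.071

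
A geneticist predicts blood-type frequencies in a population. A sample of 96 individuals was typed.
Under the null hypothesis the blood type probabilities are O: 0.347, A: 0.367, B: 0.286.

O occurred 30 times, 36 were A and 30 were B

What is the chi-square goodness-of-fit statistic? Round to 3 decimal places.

Expected counts E_i = n·p_i: 96×0.347 = 33.312, 96×0.367 = 35.232, 96×0.286 = 27.456.
cat         O        E   (O−E)²/E
O          30   33.312     0.3293
A          36   35.232     0.0167
B          30   27.456     0.2357
Sum = 0.582

0.582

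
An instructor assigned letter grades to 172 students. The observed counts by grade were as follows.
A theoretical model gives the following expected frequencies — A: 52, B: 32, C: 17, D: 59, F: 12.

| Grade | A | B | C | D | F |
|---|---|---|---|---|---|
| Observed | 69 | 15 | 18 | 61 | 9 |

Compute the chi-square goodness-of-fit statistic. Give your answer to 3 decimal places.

15.466

A: (69 − 52)²/52 = 289/52 = 5.5577
B: (15 − 32)²/32 = 289/32 = 9.0313
C: (18 − 17)²/17 = 1/17 = 0.0588
D: (61 − 59)²/59 = 4/59 = 0.0678
F: (9 − 12)²/12 = 9/12 = 0.7500
Sum = 15.466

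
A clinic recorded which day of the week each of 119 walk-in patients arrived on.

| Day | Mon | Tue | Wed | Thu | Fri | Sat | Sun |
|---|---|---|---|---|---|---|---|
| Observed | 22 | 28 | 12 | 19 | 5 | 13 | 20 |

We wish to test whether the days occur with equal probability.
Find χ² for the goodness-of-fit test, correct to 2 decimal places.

Expected count for each of the 7 categories: 119/7 = 17.
cat         O        E   (O−E)²/E
Mon        22       17      1.471
Tue        28       17      7.118
Wed        12       17      1.471
Thu        19       17      0.235
Fri         5       17      8.471
Sat        13       17      0.941
Sun        20       17      0.529
Sum = 20.24

20.24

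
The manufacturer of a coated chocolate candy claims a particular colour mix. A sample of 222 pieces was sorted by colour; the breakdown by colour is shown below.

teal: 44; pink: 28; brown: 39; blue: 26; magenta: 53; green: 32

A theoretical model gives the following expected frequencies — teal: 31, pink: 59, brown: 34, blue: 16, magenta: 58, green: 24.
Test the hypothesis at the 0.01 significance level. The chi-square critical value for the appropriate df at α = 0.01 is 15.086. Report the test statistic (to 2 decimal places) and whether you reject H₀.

teal: (44 − 31)²/31 = 169/31 = 5.452
pink: (28 − 59)²/59 = 961/59 = 16.288
brown: (39 − 34)²/34 = 25/34 = 0.735
blue: (26 − 16)²/16 = 100/16 = 6.250
magenta: (53 − 58)²/58 = 25/58 = 0.431
green: (32 − 24)²/24 = 64/24 = 2.667
Sum = 31.82
df = 5. Since 31.82 > 15.086, we reject H₀.

31.82; reject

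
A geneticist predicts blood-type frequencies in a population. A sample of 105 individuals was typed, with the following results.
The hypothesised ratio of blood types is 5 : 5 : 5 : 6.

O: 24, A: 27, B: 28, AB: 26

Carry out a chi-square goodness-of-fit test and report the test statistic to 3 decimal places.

1.093

Ratio total = 21. Expected counts: 105×5/21 = 25, 105×5/21 = 25, 105×5/21 = 25, 105×6/21 = 30.
cat         O        E   (O−E)²/E
O          24       25     0.0400
A          27       25     0.1600
B          28       25     0.3600
AB         26       30     0.5333
Sum = 1.093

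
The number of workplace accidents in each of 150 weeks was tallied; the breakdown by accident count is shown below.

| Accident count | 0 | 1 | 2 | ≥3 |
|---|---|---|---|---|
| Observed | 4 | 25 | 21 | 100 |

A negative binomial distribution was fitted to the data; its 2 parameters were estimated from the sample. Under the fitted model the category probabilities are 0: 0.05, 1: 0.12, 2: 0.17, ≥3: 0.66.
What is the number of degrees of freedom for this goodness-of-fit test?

1

There are k = 4 categories and 2 parameters estimated from the data, so df = 4 − 1 − 2 = 1.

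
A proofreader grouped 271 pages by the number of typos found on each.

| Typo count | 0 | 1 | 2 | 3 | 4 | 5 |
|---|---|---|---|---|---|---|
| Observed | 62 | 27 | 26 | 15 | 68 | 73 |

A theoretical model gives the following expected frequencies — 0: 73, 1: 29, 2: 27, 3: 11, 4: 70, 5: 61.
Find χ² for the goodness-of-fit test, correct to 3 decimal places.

χ² = (62−73)²/73 + (27−29)²/29 + (26−27)²/27 + (15−11)²/11 + (68−70)²/70 + (73−61)²/61
   = 1.6575 + 0.1379 + 0.0370 + 1.4545 + 0.0571 + 2.3607
Sum = 5.705

5.705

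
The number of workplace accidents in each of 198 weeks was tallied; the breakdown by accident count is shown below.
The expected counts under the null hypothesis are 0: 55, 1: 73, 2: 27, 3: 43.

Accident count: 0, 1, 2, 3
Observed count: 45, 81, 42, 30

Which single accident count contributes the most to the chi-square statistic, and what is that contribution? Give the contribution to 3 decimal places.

0: (45 − 55)²/55 = 100/55 = 1.8182
1: (81 − 73)²/73 = 64/73 = 0.8767
2: (42 − 27)²/27 = 225/27 = 8.3333
3: (30 − 43)²/43 = 169/43 = 3.9302
The largest term is for 2: 8.333.

2, 8.333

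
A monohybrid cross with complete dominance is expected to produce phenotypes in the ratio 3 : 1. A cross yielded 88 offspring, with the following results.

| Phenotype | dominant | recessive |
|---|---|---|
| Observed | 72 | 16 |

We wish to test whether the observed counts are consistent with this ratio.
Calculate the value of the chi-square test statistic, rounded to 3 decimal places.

2.182

Ratio total = 4. Expected counts: 88×3/4 = 66, 88×1/4 = 22.
dominant: (72 − 66)²/66 = 36/66 = 0.5455
recessive: (16 − 22)²/22 = 36/22 = 1.6364
Sum = 2.182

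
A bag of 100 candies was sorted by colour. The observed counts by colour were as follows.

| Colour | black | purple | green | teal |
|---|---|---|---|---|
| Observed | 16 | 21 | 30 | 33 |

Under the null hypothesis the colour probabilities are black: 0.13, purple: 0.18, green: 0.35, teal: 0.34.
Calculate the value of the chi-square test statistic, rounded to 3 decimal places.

Expected counts E_i = n·p_i: 100×0.13 = 13, 100×0.18 = 18, 100×0.35 = 35, 100×0.34 = 34.
χ² = (16−13)²/13 + (21−18)²/18 + (30−35)²/35 + (33−34)²/34
   = 0.6923 + 0.5000 + 0.7143 + 0.0294
Sum = 1.936

1.936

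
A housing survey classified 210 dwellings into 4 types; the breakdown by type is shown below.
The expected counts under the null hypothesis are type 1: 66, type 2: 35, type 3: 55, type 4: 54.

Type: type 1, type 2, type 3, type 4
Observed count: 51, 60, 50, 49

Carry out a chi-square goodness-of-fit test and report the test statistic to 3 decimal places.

cat         O        E   (O−E)²/E
type 1     51       66     3.4091
type 2     60       35    17.8571
type 3     50       55     0.4545
type 4     49       54     0.4630
Sum = 22.184

22.184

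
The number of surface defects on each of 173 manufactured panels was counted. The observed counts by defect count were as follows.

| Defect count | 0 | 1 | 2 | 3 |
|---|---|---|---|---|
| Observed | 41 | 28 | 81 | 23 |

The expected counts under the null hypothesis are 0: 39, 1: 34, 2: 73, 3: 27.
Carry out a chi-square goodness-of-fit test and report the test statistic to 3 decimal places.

2.631

cat         O        E   (O−E)²/E
0          41       39     0.1026
1          28       34     1.0588
2          81       73     0.8767
3          23       27     0.5926
Sum = 2.631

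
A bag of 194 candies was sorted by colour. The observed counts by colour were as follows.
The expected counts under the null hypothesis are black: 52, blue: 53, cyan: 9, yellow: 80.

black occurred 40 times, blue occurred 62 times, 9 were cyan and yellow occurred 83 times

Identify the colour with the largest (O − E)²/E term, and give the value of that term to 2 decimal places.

black, 2.77

χ² = (40−52)²/52 + (62−53)²/53 + (9−9)²/9 + (83−80)²/80
   = 2.769 + 1.528 + 0.000 + 0.113
The largest term is for black: 2.77.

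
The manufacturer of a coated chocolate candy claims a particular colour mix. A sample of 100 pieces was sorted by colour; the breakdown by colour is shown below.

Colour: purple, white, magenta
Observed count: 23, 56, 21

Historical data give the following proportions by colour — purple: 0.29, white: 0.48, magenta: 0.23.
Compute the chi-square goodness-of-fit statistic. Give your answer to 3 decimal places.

Expected counts E_i = n·p_i: 100×0.29 = 29, 100×0.48 = 48, 100×0.23 = 23.
χ² = (23−29)²/29 + (56−48)²/48 + (21−23)²/23
   = 1.2414 + 1.3333 + 0.1739
Sum = 2.749

2.749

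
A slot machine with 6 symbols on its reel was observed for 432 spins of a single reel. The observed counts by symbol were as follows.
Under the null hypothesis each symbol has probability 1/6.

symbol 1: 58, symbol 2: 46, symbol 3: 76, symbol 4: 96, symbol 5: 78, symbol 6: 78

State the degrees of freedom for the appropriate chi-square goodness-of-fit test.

There are k = 6 categories and no parameters were estimated from the data, so df = 6 − 1 = 5.

5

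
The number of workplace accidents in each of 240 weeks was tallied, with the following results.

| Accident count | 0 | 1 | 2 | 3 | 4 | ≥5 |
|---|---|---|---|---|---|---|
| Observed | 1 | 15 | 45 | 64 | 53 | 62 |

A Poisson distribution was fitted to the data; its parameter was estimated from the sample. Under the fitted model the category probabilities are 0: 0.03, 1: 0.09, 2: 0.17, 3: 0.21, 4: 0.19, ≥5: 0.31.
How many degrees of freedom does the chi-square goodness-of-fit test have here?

4

There are k = 6 categories and 1 parameter estimated from the data, so df = 6 − 1 − 1 = 4.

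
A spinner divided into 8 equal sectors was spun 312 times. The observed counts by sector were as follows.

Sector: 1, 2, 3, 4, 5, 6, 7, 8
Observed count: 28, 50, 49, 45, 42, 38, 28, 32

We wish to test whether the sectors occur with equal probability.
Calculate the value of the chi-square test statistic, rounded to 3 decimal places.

14.308

Expected count for each of the 8 categories: 312/8 = 39.
cat         O        E   (O−E)²/E
1          28       39     3.1026
2          50       39     3.1026
3          49       39     2.5641
4          45       39     0.9231
5          42       39     0.2308
6          38       39     0.0256
7          28       39     3.1026
8          32       39     1.2564
Sum = 14.308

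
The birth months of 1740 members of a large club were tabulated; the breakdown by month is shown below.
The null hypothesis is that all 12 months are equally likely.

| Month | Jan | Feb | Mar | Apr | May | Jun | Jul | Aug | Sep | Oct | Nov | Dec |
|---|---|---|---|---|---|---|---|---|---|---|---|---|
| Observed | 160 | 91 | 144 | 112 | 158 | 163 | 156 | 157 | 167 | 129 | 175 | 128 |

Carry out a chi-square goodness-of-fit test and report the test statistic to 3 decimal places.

47.710

Expected count for each of the 12 categories: 1740/12 = 145.
Jan: (160 − 145)²/145 = 225/145 = 1.5517
Feb: (91 − 145)²/145 = 2916/145 = 20.1103
Mar: (144 − 145)²/145 = 1/145 = 0.0069
Apr: (112 − 145)²/145 = 1089/145 = 7.5103
May: (158 − 145)²/145 = 169/145 = 1.1655
Jun: (163 − 145)²/145 = 324/145 = 2.2345
Jul: (156 − 145)²/145 = 121/145 = 0.8345
Aug: (157 − 145)²/145 = 144/145 = 0.9931
Sep: (167 − 145)²/145 = 484/145 = 3.3379
Oct: (129 − 145)²/145 = 256/145 = 1.7655
Nov: (175 − 145)²/145 = 900/145 = 6.2069
Dec: (128 − 145)²/145 = 289/145 = 1.9931
Sum = 47.710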